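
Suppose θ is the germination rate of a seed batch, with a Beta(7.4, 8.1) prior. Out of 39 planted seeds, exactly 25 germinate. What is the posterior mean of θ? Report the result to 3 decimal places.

Posterior mean ≈ 0.594

The binomial likelihood is conjugate to the Beta prior: with 25 successes and 14 failures, the posterior is Beta(7.4+25, 8.1+14) = Beta(32.4, 22.1).
Posterior mean = α/(α+β) = 32.4/54.5 = 0.594.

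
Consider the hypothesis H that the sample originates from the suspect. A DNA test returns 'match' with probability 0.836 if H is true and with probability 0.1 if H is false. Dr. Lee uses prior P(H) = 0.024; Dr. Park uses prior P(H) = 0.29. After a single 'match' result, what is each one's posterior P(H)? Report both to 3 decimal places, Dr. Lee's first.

Dr. Lee: 0.171; Dr. Park: 0.773

P('+'|H) = 0.836, P('+'|¬H) = 0.1.
Dr. Lee: numerator 0.836·0.024 = 0.020064; evidence = 0.020064+0.1·0.976 = 0.11766; posterior = 0.171.
Dr. Park: numerator 0.836·0.29 = 0.24244; evidence = 0.24244+0.1·0.71 = 0.31344; posterior = 0.773.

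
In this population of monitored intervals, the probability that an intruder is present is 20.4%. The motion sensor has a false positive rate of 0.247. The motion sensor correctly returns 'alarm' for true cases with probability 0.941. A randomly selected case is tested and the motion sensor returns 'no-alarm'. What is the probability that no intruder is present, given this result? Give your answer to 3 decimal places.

P(¬H | E) ≈ 0.980

Write H for 'an intruder is present'. Prior odds H:¬H = 0.204/0.796 = 0.25628. For the 'no-alarm' outcome, the likelihood ratio is 0.059/0.753 = 0.078353.
Posterior odds = 0.25628 × 0.078353 = 0.020080, so P(H|E) = 0.020080/(1+0.020080) = 0.020. Then P(¬H|E) = 1 − 0.020 = 0.980.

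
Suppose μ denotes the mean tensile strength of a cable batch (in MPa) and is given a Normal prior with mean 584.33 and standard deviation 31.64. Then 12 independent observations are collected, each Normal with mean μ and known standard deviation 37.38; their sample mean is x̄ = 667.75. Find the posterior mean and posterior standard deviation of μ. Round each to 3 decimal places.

With known σ, the Normal prior is conjugate. Weight on the data is w = (n/σ²)/(n/σ² + 1/τ₀²) = 0.00858821/(0.00858821+0.00099891) = 0.89581.
Posterior mean = w·x̄ + (1−w)·μ₀ = 0.89581·667.75 + 0.10419·584.33 = 659.058. Posterior variance = 1/(0.00858821+0.00099891) = 104.307, so SD = 10.213.

Posterior mean ≈ 659.058; posterior SD ≈ 10.213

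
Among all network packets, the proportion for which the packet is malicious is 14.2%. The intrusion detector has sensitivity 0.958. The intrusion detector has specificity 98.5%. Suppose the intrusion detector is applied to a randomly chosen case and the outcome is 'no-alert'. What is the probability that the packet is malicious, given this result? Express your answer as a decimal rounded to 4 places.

Write H for 'the packet is malicious'. Prior odds H:¬H = 0.142/0.858 = 0.16550. For the 'no-alert' outcome, the likelihood ratio is 0.042/0.985 = 0.042640.
Posterior odds = 0.16550 × 0.042640 = 0.0070569, so P(H|E) = 0.0070569/(1+0.0070569) = 0.0070.

P(H | E) ≈ 0.0070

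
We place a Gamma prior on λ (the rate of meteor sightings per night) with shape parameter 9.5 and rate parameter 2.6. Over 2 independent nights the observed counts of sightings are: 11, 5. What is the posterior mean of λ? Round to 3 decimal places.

Posterior mean ≈ 5.543

Total count ∑xᵢ = 16 over n = 2 nights.
Gamma is conjugate to the Poisson likelihood: posterior is Gamma(shape = 9.5+16 = 25.5, rate = 2.6+2 = 4.6).
E[λ | data] = 25.5/4.6 = 5.543.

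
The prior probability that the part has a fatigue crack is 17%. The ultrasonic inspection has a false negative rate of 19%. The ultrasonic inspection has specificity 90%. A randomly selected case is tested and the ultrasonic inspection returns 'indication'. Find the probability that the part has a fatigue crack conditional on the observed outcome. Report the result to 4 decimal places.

Let H be the event that the part has a fatigue crack. P(H) = 0.17, so P(¬H) = 0.83. With E the 'indication' result, P(E|H) = 0.81 and P(E|¬H) = 0.1.
P(E) = 0.81·0.17 + 0.1·0.83 = 0.13770 + 0.083000 = 0.22070.
By Bayes' theorem, P(H|E) = 0.13770 / 0.22070 = 0.6239.

P(H | E) ≈ 0.6239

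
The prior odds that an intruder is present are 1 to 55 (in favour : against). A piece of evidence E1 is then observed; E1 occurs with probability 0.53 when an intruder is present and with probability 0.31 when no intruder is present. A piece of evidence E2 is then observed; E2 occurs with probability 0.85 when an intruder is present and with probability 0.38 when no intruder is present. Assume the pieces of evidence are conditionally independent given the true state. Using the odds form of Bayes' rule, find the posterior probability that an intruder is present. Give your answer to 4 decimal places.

Prior odds = 1/55 = 0.018182.
Likelihood ratio for E1 = 0.53/0.31 = 1.7097.
Likelihood ratio for E2 = 0.85/0.38 = 2.2368.
Posterior odds = prior odds × LR₁ × LR₂ = 0.069532.
Posterior probability = odds/(1+odds) = 0.069532/1.0695 = 0.0650.

Posterior probability ≈ 0.0650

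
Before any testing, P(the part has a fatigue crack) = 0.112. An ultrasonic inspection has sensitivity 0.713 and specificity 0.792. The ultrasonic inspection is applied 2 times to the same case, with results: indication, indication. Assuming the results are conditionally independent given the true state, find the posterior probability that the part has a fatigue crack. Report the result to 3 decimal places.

Posterior P(H) ≈ 0.597

With H the event that the part has a fatigue crack, the joint likelihood of the observed sequence is P(data|H) = 0.713·0.713 = 0.50837 and P(data|¬H) = 0.208·0.208 = 0.043264.
Bayes: P(H|data) = 0.112·0.50837 / (0.112·0.50837 + 0.888·0.043264) = 0.056937/0.095356 = 0.5971.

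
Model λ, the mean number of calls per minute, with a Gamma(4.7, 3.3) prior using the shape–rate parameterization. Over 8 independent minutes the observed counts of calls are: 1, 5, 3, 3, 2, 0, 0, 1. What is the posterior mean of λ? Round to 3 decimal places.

Total count ∑xᵢ = 15 over n = 8 minutes.
Gamma is conjugate to the Poisson likelihood: posterior is Gamma(shape = 4.7+15 = 19.7, rate = 3.3+8 = 11.3).
E[λ | data] = 19.7/11.3 = 1.743.

Posterior mean ≈ 1.743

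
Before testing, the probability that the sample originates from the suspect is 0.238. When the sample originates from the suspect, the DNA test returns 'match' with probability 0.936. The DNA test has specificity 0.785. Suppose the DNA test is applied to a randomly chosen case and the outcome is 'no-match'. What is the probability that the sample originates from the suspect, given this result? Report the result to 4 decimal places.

P(H | E) ≈ 0.0248

Let H be the event that the sample originates from the suspect. P(H) = 0.238, so P(¬H) = 0.762. With E the 'no-match' result, P(E|H) = 0.064 and P(E|¬H) = 0.785.
P(E) = 0.064·0.238 + 0.785·0.762 = 0.015232 + 0.59817 = 0.61340.
By Bayes' theorem, P(H|E) = 0.015232 / 0.61340 = 0.0248.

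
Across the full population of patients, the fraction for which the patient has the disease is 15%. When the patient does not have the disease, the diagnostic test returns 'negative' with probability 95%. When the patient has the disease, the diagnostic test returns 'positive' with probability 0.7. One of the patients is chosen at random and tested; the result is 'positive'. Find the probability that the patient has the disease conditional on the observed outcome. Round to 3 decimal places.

Write H for 'the patient has the disease'. Prior odds H:¬H = 0.15/0.85 = 0.17647. For the 'positive' outcome, the likelihood ratio is 0.7/0.05 = 14.000.
Posterior odds = 0.17647 × 14.000 = 2.4706, so P(H|E) = 2.4706/(1+2.4706) = 0.712.

P(H | E) ≈ 0.712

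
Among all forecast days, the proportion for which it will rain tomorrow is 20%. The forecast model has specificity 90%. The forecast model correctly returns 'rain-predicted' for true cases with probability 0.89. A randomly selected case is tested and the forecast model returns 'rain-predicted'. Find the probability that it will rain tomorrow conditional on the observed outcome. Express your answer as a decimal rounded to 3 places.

P(H | E) ≈ 0.690

Let H be the event that it will rain tomorrow. P(H) = 0.2, so P(¬H) = 0.8. With E the 'rain-predicted' result, P(E|H) = 0.89 and P(E|¬H) = 0.1.
P(E) = 0.89·0.2 + 0.1·0.8 = 0.17800 + 0.080000 = 0.25800.
By Bayes' theorem, P(H|E) = 0.17800 / 0.25800 = 0.690.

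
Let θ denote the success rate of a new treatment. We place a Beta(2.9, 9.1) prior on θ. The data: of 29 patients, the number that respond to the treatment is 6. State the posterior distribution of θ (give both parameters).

The binomial likelihood is conjugate to the Beta prior: with 6 successes and 23 failures, the posterior is Beta(2.9+6, 9.1+23) = Beta(8.9, 32.1).

Posterior: Beta(8.9, 32.1)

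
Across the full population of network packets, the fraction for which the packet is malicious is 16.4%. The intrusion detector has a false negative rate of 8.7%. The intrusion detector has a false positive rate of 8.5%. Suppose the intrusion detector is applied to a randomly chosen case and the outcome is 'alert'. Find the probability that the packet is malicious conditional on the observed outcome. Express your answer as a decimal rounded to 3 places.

P(H | E) ≈ 0.678

Write H for 'the packet is malicious'. Prior odds H:¬H = 0.164/0.836 = 0.19617. For the 'alert' outcome, the likelihood ratio is 0.913/0.085 = 10.741.
Posterior odds = 0.19617 × 10.741 = 2.1071, so P(H|E) = 2.1071/(1+2.1071) = 0.678.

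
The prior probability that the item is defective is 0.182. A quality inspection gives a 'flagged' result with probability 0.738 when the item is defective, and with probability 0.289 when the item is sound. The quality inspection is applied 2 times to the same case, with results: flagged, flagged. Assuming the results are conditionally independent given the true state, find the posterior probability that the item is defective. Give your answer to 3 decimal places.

Posterior P(H) ≈ 0.592

Let H be the event that the item is defective; start with P(H) = 0.182. P('flagged'|H) = 0.738, P('flagged'|¬H) = 0.289.
Update on result 1 ('flagged'): P(H) ← 0.738·0.1820 / (0.738·0.1820 + 0.289·0.8180) = 0.13432/0.37072 = 0.3623.
Update on result 2 ('flagged'): P(H) ← 0.738·0.3623 / (0.738·0.3623 + 0.289·0.6377) = 0.26739/0.45168 = 0.5920.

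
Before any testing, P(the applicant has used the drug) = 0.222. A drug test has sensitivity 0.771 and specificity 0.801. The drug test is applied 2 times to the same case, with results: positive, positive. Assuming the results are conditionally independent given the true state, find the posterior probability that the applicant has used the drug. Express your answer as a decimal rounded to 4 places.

Posterior P(H) ≈ 0.8107

Let H be the event that the applicant has used the drug; start with P(H) = 0.222. P('positive'|H) = 0.771, P('positive'|¬H) = 0.199.
Update on result 1 ('positive'): P(H) ← 0.771·0.2220 / (0.771·0.2220 + 0.199·0.7780) = 0.17116/0.32598 = 0.5251.
Update on result 2 ('positive'): P(H) ← 0.771·0.5251 / (0.771·0.5251 + 0.199·0.4749) = 0.40482/0.49934 = 0.8107.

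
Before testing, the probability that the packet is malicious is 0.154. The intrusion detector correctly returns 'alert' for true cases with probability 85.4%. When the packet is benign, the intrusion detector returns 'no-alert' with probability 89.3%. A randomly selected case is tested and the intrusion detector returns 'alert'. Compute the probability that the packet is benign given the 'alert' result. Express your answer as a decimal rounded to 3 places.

Let H be the event that the packet is malicious. P(H) = 0.154, so P(¬H) = 0.846. With E the 'alert' result, P(E|H) = 0.854 and P(E|¬H) = 0.107.
P(E) = 0.854·0.154 + 0.107·0.846 = 0.13152 + 0.090522 = 0.22204.
By Bayes' theorem, P(H|E) = 0.13152 / 0.22204 = 0.592. Hence P(¬H|E) = 1 − 0.592 = 0.408.

P(¬H | E) ≈ 0.408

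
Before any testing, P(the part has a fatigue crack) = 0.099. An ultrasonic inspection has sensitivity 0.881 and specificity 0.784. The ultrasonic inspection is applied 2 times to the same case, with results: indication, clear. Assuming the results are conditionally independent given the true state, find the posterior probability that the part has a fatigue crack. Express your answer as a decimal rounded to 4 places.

Posterior P(H) ≈ 0.0637

With H the event that the part has a fatigue crack, the joint likelihood of the observed sequence is P(data|H) = 0.881·0.119 = 0.10484 and P(data|¬H) = 0.216·0.784 = 0.16934.
Bayes: P(H|data) = 0.099·0.10484 / (0.099·0.10484 + 0.901·0.16934) = 0.010379/0.16296 = 0.0637.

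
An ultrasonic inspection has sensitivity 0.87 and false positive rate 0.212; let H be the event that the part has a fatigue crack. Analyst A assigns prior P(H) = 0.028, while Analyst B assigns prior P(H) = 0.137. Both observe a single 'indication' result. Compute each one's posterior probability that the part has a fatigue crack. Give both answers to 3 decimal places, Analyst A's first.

P('+'|H) = 0.87, P('+'|¬H) = 0.212.
Analyst A: numerator 0.87·0.028 = 0.024360; evidence = 0.024360+0.212·0.972 = 0.23042; posterior = 0.106.
Analyst B: numerator 0.87·0.137 = 0.11919; evidence = 0.11919+0.212·0.863 = 0.30215; posterior = 0.394.

Analyst A: 0.106; Analyst B: 0.394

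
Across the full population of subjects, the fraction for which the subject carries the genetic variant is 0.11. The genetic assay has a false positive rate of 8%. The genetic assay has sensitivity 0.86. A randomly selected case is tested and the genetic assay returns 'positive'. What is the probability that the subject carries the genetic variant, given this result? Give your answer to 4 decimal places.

P(H | E) ≈ 0.5706

Write H for 'the subject carries the genetic variant'. Prior odds H:¬H = 0.11/0.89 = 0.12360. For the 'positive' outcome, the likelihood ratio is 0.86/0.08 = 10.750.
Posterior odds = 0.12360 × 10.750 = 1.3287, so P(H|E) = 1.3287/(1+1.3287) = 0.5706.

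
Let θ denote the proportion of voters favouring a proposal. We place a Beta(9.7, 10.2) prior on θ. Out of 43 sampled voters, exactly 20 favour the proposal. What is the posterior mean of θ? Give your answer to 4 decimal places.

The binomial likelihood is conjugate to the Beta prior: with 20 successes and 23 failures, the posterior is Beta(9.7+20, 10.2+23) = Beta(29.7, 33.2).
E[θ | data] = 29.7/(29.7+33.2) = 0.4722.

Posterior mean ≈ 0.4722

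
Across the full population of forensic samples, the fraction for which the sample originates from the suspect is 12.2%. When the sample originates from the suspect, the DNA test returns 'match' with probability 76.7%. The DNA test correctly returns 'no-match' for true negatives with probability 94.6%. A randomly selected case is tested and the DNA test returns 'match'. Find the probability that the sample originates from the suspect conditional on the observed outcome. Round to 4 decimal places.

Write H for 'the sample originates from the suspect'. Prior odds H:¬H = 0.122/0.878 = 0.13895. For the 'match' outcome, the likelihood ratio is 0.767/0.054 = 14.204.
Posterior odds = 0.13895 × 14.204 = 1.9736, so P(H|E) = 1.9736/(1+1.9736) = 0.6637.

P(H | E) ≈ 0.6637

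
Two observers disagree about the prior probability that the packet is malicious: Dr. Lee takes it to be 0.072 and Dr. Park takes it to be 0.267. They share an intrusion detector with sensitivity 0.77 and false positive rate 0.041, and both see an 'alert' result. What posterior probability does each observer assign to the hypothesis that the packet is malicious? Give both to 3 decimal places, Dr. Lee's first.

P('+'|H) = 0.77, P('+'|¬H) = 0.041.
Dr. Lee: numerator 0.77·0.072 = 0.055440; evidence = 0.055440+0.041·0.928 = 0.093488; posterior = 0.593.
Dr. Park: numerator 0.77·0.267 = 0.20559; evidence = 0.20559+0.041·0.733 = 0.23564; posterior = 0.872.

Dr. Lee: 0.593; Dr. Park: 0.872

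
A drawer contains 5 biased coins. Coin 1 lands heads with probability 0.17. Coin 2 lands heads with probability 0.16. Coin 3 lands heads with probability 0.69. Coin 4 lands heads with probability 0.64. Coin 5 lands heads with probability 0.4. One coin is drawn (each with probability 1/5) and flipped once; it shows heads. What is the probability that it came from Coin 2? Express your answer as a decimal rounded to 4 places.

Posterior probability ≈ 0.0777

P(heads|C1) = 0.17; P(heads|C2) = 0.16; P(heads|C3) = 0.69; P(heads|C4) = 0.64; P(heads|C5) = 0.4.
Prior × likelihood for each source: 0.2·0.17=0.03400, 0.2·0.16=0.03200, 0.2·0.69=0.1380, 0.2·0.64=0.1280, 0.2·0.4=0.08000. Summing gives P(heads) = 0.41200.
P(Coin 2 | heads) = 0.03200 / 0.41200 = 0.0777.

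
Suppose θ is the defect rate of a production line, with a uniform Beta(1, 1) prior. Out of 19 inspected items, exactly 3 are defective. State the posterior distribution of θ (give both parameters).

The binomial likelihood is conjugate to the Beta prior: with 3 successes and 16 failures, the posterior is Beta(1+3, 1+16) = Beta(4, 17).

Posterior: Beta(4, 17)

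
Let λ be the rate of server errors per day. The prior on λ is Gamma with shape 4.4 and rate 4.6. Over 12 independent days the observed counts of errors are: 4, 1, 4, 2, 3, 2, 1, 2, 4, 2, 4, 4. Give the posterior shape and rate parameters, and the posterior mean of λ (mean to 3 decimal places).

Total count ∑xᵢ = 33 over n = 12 days.
Gamma is conjugate to the Poisson likelihood: posterior is Gamma(shape = 4.4+33 = 37.4, rate = 4.6+12 = 16.6).
E[λ | data] = 37.4/16.6 = 2.253.

Posterior: Gamma(shape=37.4, rate=16.6); mean ≈ 2.253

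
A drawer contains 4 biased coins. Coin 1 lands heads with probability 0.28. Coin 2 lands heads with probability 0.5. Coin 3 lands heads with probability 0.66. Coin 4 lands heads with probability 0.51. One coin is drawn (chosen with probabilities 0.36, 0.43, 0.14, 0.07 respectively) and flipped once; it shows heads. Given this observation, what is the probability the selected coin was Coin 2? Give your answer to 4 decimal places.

Posterior probability ≈ 0.4843

Tabulate prior·likelihood by source: [1] prior 0.36, lik 0.28, product 0.1008; [2] prior 0.43, lik 0.5, product 0.2150; [3] prior 0.14, lik 0.66, product 0.09240; [4] prior 0.07, lik 0.51, product 0.03570.
Normalizing constant = 0.44390; the posterior for Coin 2 is its product over the sum, 0.2150/0.44390 = 0.4843.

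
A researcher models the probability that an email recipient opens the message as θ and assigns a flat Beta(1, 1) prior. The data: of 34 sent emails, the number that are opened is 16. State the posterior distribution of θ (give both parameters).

The binomial likelihood is conjugate to the Beta prior: with 16 successes and 18 failures, the posterior is Beta(1+16, 1+18) = Beta(17, 19).

Posterior: Beta(17, 19)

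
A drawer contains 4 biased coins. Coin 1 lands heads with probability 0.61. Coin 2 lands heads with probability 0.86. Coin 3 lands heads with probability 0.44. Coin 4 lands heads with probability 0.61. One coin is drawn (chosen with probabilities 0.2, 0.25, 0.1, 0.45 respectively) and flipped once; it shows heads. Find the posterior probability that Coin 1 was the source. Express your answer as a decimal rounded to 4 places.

Posterior probability ≈ 0.1861

Tabulate prior·likelihood by source: [1] prior 0.2, lik 0.61, product 0.1220; [2] prior 0.25, lik 0.86, product 0.2150; [3] prior 0.1, lik 0.44, product 0.04400; [4] prior 0.45, lik 0.61, product 0.2745.
Normalizing constant = 0.65550; the posterior for Coin 1 is its product over the sum, 0.1220/0.65550 = 0.1861.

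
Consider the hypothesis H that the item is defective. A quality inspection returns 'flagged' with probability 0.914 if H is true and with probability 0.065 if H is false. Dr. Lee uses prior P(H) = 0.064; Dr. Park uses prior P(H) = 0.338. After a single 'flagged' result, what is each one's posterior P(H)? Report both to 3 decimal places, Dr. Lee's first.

Dr. Lee: 0.490; Dr. Park: 0.878

The likelihood ratio for a 'flagged' result is 0.914/0.065 = 14.062.
Dr. Lee: prior odds 0.064/0.936 = 0.068376; posterior odds 0.96147; posterior probability 0.490.
Dr. Park: prior odds 0.338/0.662 = 0.51057; posterior odds 7.1795; posterior probability 0.878.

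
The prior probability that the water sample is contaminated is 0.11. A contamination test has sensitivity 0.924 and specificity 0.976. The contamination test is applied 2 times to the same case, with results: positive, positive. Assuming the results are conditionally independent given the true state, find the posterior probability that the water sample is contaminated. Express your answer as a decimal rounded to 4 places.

Posterior P(H) ≈ 0.9946

Let H be the event that the water sample is contaminated; start with P(H) = 0.11. P('positive'|H) = 0.924, P('positive'|¬H) = 0.024.
Update on result 1 ('positive'): P(H) ← 0.924·0.1100 / (0.924·0.1100 + 0.024·0.8900) = 0.10164/0.12300 = 0.8263.
Update on result 2 ('positive'): P(H) ← 0.924·0.8263 / (0.924·0.8263 + 0.024·0.1737) = 0.76354/0.76771 = 0.9946.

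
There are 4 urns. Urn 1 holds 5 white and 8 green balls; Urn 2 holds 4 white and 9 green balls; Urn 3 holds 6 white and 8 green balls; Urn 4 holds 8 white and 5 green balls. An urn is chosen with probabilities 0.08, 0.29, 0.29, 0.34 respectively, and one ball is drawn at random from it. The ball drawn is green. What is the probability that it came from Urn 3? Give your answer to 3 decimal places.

Posterior probability ≈ 0.303

Tabulate prior·likelihood by source: [1] prior 0.08, lik 0.6154, product 0.04923; [2] prior 0.29, lik 0.6923, product 0.2008; [3] prior 0.29, lik 0.5714, product 0.1657; [4] prior 0.34, lik 0.3846, product 0.1308.
Normalizing constant = 0.54648; the posterior for Urn 3 is its product over the sum, 0.1657/0.54648 = 0.303.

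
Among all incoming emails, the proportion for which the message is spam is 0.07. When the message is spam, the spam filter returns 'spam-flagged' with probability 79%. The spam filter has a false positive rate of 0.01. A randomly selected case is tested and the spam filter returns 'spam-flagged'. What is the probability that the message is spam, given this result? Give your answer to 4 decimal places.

P(H | E) ≈ 0.8560

Let H be the event that the message is spam. P(H) = 0.07, so P(¬H) = 0.93. With E the 'spam-flagged' result, P(E|H) = 0.79 and P(E|¬H) = 0.01.
P(E) = 0.79·0.07 + 0.01·0.93 = 0.055300 + 0.0093000 = 0.064600.
By Bayes' theorem, P(H|E) = 0.055300 / 0.064600 = 0.8560.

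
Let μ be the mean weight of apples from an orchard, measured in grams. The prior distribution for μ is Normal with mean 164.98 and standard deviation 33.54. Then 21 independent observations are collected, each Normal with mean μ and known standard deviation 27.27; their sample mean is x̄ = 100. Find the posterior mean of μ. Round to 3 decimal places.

Posterior mean ≈ 101.983

Prior precision 1/τ₀² = 1/33.54² = 0.00088894; data precision n/σ² = 21/27.27² = 0.0282390.
Posterior precision = 0.00088894 + 0.0282390 = 0.0291279.
Posterior mean = (0.00088894·164.98 + 0.0282390·100) / 0.0291279 = 101.983.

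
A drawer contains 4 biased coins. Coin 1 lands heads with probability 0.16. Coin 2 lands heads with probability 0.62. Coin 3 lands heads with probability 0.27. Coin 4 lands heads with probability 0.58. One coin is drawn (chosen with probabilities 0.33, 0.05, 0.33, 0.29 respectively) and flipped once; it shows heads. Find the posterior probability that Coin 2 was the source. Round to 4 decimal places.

Posterior probability ≈ 0.0909

Tabulate prior·likelihood by source: [1] prior 0.33, lik 0.16, product 0.05280; [2] prior 0.05, lik 0.62, product 0.03100; [3] prior 0.33, lik 0.27, product 0.08910; [4] prior 0.29, lik 0.58, product 0.1682.
Normalizing constant = 0.34110; the posterior for Coin 2 is its product over the sum, 0.03100/0.34110 = 0.0909.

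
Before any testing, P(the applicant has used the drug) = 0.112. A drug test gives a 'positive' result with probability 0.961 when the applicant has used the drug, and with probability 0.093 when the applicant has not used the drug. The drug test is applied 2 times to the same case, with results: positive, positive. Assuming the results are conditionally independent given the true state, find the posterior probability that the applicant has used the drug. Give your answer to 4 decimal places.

Posterior P(H) ≈ 0.9309

With H the event that the applicant has used the drug, the joint likelihood of the observed sequence is P(data|H) = 0.961·0.961 = 0.92352 and P(data|¬H) = 0.093·0.093 = 0.0086490.
Bayes: P(H|data) = 0.112·0.92352 / (0.112·0.92352 + 0.888·0.0086490) = 0.10343/0.11111 = 0.9309.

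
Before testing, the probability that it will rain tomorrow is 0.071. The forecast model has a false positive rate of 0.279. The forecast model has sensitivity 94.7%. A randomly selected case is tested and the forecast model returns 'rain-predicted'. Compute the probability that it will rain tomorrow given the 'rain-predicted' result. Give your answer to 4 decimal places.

P(H | E) ≈ 0.2060

Write H for 'it will rain tomorrow'. Prior odds H:¬H = 0.071/0.929 = 0.076426. For the 'rain-predicted' outcome, the likelihood ratio is 0.947/0.279 = 3.3943.
Posterior odds = 0.076426 × 3.3943 = 0.25941, so P(H|E) = 0.25941/(1+0.25941) = 0.2060.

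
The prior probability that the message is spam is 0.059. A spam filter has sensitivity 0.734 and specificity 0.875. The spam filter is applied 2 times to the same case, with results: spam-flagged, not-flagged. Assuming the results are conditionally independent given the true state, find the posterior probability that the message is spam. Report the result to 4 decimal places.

Posterior P(H) ≈ 0.1007

With H the event that the message is spam, the joint likelihood of the observed sequence is P(data|H) = 0.734·0.266 = 0.19524 and P(data|¬H) = 0.125·0.875 = 0.10938.
Bayes: P(H|data) = 0.059·0.19524 / (0.059·0.19524 + 0.941·0.10938) = 0.011519/0.11444 = 0.1007.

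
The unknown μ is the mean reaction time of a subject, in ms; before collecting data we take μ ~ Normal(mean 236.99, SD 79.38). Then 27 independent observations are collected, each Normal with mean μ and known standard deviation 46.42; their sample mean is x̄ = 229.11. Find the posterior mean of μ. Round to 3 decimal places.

Posterior mean ≈ 229.209

Prior precision 1/τ₀² = 1/79.38² = 0.00015870; data precision n/σ² = 27/46.42² = 0.0125301.
Posterior precision = 0.00015870 + 0.0125301 = 0.0126888.
Posterior mean = (0.00015870·236.99 + 0.0125301·229.11) / 0.0126888 = 229.209.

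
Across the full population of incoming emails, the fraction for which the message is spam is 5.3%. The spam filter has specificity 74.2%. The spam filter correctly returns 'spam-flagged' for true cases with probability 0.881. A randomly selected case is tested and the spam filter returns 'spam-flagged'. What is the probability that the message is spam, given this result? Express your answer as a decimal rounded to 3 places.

Write H for 'the message is spam'. Prior odds H:¬H = 0.053/0.947 = 0.055966. For the 'spam-flagged' outcome, the likelihood ratio is 0.881/0.258 = 3.4147.
Posterior odds = 0.055966 × 3.4147 = 0.19111, so P(H|E) = 0.19111/(1+0.19111) = 0.160.

P(H | E) ≈ 0.160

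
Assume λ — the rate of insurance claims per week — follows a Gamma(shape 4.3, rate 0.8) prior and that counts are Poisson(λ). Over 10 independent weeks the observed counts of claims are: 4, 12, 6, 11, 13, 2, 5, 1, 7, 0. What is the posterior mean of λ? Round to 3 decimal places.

Total count ∑xᵢ = 61 over n = 10 weeks.
Gamma is conjugate to the Poisson likelihood: posterior is Gamma(shape = 4.3+61 = 65.3, rate = 0.8+10 = 10.8).
Posterior mean = shape/rate = 65.3/10.8 = 6.046.

Posterior mean ≈ 6.046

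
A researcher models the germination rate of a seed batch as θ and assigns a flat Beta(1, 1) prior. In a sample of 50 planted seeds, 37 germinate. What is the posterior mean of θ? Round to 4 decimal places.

The binomial likelihood is conjugate to the Beta prior: with 37 successes and 13 failures, the posterior is Beta(1+37, 1+13) = Beta(38, 14).
Posterior mean = α/(α+β) = 38/52 = 0.7308.

Posterior mean ≈ 0.7308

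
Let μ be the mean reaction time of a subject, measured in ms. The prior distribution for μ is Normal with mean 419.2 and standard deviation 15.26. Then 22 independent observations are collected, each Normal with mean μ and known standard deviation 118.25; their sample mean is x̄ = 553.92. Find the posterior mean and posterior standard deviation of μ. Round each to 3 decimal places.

Posterior mean ≈ 455.324; posterior SD ≈ 13.055

With known σ, the Normal prior is conjugate. Weight on the data is w = (n/σ²)/(n/σ² + 1/τ₀²) = 0.00157333/(0.00157333+0.00429429) = 0.26814.
Posterior mean = w·x̄ + (1−w)·μ₀ = 0.26814·553.92 + 0.73186·419.2 = 455.324. Posterior variance = 1/(0.00157333+0.00429429) = 170.427, so SD = 13.055.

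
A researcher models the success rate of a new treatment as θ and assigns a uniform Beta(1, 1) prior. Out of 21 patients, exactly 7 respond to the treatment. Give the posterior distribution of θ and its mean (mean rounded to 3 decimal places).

The binomial likelihood is conjugate to the Beta prior: with 7 successes and 14 failures, the posterior is Beta(1+7, 1+14) = Beta(8, 15).
Posterior mean = α/(α+β) = 8/23 = 0.348.

Posterior: Beta(8, 15); mean ≈ 0.348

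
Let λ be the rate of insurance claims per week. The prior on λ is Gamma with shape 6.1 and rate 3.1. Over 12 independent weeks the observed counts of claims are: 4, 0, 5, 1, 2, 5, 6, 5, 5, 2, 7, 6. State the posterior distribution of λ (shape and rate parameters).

Posterior: Gamma(shape=54.1, rate=15.1)

The Poisson likelihood adds the total count to the shape and the number of exposure periods to the rate. Here ∑xᵢ = 48 and n = 12, so shape 6.1→54.1 and rate 3.1→15.1.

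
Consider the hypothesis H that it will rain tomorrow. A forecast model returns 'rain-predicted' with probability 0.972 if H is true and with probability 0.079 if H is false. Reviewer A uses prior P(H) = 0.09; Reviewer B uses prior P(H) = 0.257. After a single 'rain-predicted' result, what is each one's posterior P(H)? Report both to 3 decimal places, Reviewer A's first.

Reviewer A: 0.549; Reviewer B: 0.810

P('+'|H) = 0.972, P('+'|¬H) = 0.079.
Reviewer A: numerator 0.972·0.09 = 0.087480; evidence = 0.087480+0.079·0.91 = 0.15937; posterior = 0.549.
Reviewer B: numerator 0.972·0.257 = 0.24980; evidence = 0.24980+0.079·0.743 = 0.30850; posterior = 0.810.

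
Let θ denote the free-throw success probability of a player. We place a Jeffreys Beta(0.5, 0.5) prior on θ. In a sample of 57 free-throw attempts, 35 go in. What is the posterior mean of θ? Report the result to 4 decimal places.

Observing 35 successes and 22 failures updates Beta(0.5, 0.5) by adding the success and failure counts to the two shape parameters: α = 0.5+35 = 35.5, β = 0.5+22 = 22.5.
E[θ | data] = 35.5/(35.5+22.5) = 0.6121.

Posterior mean ≈ 0.6121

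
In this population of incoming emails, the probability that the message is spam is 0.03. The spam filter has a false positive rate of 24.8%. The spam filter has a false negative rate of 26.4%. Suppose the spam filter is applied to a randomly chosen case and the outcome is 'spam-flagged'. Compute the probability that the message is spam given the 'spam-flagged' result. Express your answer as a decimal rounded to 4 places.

Write H for 'the message is spam'. Prior odds H:¬H = 0.03/0.97 = 0.030928. For the 'spam-flagged' outcome, the likelihood ratio is 0.736/0.248 = 2.9677.
Posterior odds = 0.030928 × 2.9677 = 0.091786, so P(H|E) = 0.091786/(1+0.091786) = 0.0841.

P(H | E) ≈ 0.0841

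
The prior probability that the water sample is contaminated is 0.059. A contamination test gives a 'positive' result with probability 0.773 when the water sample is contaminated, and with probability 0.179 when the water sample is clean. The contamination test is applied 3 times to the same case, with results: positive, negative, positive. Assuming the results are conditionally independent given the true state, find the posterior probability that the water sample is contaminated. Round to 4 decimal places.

With H the event that the water sample is contaminated, the joint likelihood of the observed sequence is P(data|H) = 0.773·0.227·0.773 = 0.13564 and P(data|¬H) = 0.179·0.821·0.179 = 0.026306.
Bayes: P(H|data) = 0.059·0.13564 / (0.059·0.13564 + 0.941·0.026306) = 0.0080027/0.032756 = 0.2443.

Posterior P(H) ≈ 0.2443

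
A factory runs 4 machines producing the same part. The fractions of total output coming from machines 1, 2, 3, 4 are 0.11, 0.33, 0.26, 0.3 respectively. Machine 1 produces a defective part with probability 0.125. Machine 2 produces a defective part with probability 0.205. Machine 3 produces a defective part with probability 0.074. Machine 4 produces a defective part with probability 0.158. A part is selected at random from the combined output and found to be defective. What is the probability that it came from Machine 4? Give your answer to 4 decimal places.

P(defective|M1) = 0.125; P(defective|M2) = 0.205; P(defective|M3) = 0.074; P(defective|M4) = 0.158.
Prior × likelihood for each source: 0.11·0.125=0.01375, 0.33·0.205=0.06765, 0.26·0.074=0.01924, 0.3·0.158=0.04740. Summing gives P(defective) = 0.14804.
P(Machine 4 | defective) = 0.04740 / 0.14804 = 0.3202.

Posterior probability ≈ 0.3202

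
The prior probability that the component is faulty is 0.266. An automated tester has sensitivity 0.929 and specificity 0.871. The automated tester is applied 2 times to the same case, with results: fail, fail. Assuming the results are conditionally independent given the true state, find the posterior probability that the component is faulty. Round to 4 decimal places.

Let H be the event that the component is faulty; start with P(H) = 0.266. P('fail'|H) = 0.929, P('fail'|¬H) = 0.129.
Update on result 1 ('fail'): P(H) ← 0.929·0.2660 / (0.929·0.2660 + 0.129·0.7340) = 0.24711/0.34180 = 0.7230.
Update on result 2 ('fail'): P(H) ← 0.929·0.7230 / (0.929·0.7230 + 0.129·0.2770) = 0.67165/0.70738 = 0.9495.

Posterior P(H) ≈ 0.9495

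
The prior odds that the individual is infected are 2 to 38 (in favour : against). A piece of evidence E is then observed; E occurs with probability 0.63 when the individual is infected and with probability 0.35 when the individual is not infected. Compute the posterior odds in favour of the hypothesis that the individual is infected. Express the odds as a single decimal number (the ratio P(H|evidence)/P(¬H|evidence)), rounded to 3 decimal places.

Posterior odds ≈ 0.095

Prior odds = 2/38 = 0.052632.
Likelihood ratio for E = 0.63/0.35 = 1.8000.
Posterior odds = prior odds × LR = 0.094737.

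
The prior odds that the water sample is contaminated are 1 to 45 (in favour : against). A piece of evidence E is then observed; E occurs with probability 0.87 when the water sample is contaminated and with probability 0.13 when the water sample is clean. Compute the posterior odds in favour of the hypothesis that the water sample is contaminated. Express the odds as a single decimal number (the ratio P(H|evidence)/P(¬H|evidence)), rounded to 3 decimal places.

Posterior odds ≈ 0.149

Prior odds = 1/45 = 0.022222. In log-odds, ln(0.022222) = -3.8067.
Add log likelihood ratio: ln(6.6923) = 1.9010.
Posterior log-odds = -1.9057, so posterior odds = exp(-1.9057) = 0.14872.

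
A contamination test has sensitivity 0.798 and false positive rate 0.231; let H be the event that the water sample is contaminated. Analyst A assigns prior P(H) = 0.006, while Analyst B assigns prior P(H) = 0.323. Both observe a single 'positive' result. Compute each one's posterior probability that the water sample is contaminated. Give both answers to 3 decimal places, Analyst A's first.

P('+'|H) = 0.798, P('+'|¬H) = 0.231.
Analyst A: numerator 0.798·0.006 = 0.0047880; evidence = 0.0047880+0.231·0.994 = 0.23440; posterior = 0.020.
Analyst B: numerator 0.798·0.323 = 0.25775; evidence = 0.25775+0.231·0.677 = 0.41414; posterior = 0.622.

Analyst A: 0.020; Analyst B: 0.622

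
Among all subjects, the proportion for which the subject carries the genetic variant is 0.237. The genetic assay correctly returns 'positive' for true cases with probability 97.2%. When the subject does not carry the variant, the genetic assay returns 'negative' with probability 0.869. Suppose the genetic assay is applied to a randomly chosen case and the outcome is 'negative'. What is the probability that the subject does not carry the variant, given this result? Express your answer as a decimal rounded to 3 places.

P(¬H | E) ≈ 0.990

Write H for 'the subject carries the genetic variant'. Prior odds H:¬H = 0.237/0.763 = 0.31062. For the 'negative' outcome, the likelihood ratio is 0.028/0.869 = 0.032221.
Posterior odds = 0.31062 × 0.032221 = 0.010008, so P(H|E) = 0.010008/(1+0.010008) = 0.010. Then P(¬H|E) = 1 − 0.010 = 0.990.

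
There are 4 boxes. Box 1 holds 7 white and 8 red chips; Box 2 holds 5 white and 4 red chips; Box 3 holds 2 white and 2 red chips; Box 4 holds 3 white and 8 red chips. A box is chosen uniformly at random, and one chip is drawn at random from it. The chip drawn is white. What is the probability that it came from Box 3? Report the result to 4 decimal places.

Posterior probability ≈ 0.2786

P(white|Box 1) = 0.4667; P(white|Box 2) = 0.5556; P(white|Box 3) = 0.5; P(white|Box 4) = 0.2727.
Prior × likelihood for each source: 0.25·0.4667=0.1167, 0.25·0.5556=0.1389, 0.25·0.5=0.1250, 0.25·0.2727=0.06818. Summing gives P(white) = 0.44874.
P(Box 3 | white) = 0.1250 / 0.44874 = 0.2786.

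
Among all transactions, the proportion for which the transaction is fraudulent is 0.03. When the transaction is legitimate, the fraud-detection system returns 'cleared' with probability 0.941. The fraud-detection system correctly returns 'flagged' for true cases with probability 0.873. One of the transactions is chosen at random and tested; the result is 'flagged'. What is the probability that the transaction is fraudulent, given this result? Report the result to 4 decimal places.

P(H | E) ≈ 0.3140

Let H be the event that the transaction is fraudulent. P(H) = 0.03, so P(¬H) = 0.97. With E the 'flagged' result, P(E|H) = 0.873 and P(E|¬H) = 0.059.
P(E) = 0.873·0.03 + 0.059·0.97 = 0.026190 + 0.057230 = 0.083420.
By Bayes' theorem, P(H|E) = 0.026190 / 0.083420 = 0.3140.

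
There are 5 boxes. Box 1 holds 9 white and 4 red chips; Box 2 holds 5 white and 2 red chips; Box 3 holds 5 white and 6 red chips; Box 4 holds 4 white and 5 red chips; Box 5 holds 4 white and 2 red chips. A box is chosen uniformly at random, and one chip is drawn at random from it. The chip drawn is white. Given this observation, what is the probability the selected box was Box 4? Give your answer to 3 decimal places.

Posterior probability ≈ 0.150

P(white|Box 1) = 0.6923; P(white|Box 2) = 0.7143; P(white|Box 3) = 0.4545; P(white|Box 4) = 0.4444; P(white|Box 5) = 0.6667.
Prior × likelihood for each source: 0.2·0.6923=0.1385, 0.2·0.7143=0.1429, 0.2·0.4545=0.09091, 0.2·0.4444=0.08889, 0.2·0.6667=0.1333. Summing gives P(white) = 0.59445.
P(Box 4 | white) = 0.08889 / 0.59445 = 0.150.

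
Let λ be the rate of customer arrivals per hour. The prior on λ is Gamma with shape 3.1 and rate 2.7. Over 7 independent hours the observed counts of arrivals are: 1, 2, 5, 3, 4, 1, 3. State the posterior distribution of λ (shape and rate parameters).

Total count ∑xᵢ = 19 over n = 7 hours.
Gamma is conjugate to the Poisson likelihood: posterior is Gamma(shape = 3.1+19 = 22.1, rate = 2.7+7 = 9.7).

Posterior: Gamma(shape=22.1, rate=9.7)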